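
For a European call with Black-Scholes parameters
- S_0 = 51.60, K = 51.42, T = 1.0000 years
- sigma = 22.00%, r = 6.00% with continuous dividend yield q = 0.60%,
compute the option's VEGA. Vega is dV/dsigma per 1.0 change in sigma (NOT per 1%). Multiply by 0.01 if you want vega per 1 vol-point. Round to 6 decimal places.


Answer: Vega = 19.099019

Derivation:
d1 = 0.3713385030; d2 = 0.1513385030
phi(d1) = 0.3723635284; exp(-qT) = 0.9940179641; exp(-rT) = 0.9417645336
Vega = S * exp(-qT) * phi(d1) * sqrt(T) = 51.6000 * 0.9940179641 * 0.3723635284 * 1.0000000000 = 19.099019


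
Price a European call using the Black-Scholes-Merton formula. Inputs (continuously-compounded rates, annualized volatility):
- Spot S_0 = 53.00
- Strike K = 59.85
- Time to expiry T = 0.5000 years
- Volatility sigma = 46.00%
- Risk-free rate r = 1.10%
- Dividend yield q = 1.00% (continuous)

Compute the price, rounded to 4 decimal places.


d1 = (ln(S/K) + (r - q + 0.5*sigma^2) * T) / (sigma * sqrt(T)) = -0.20951733
d2 = d1 - sigma * sqrt(T) = -0.53478645
exp(-rT) = 0.99451510; exp(-qT) = 0.99501248
C = S_0 * exp(-qT) * N(d1) - K * exp(-rT) * N(d2)
N(d1) = 0.41702220; N(d2) = 0.29639877
C = 53.0000 * 0.99501248 * 0.41702220 - 59.8500 * 0.99451510 * 0.29639877 = 4.3498

Answer: Price = 4.3498


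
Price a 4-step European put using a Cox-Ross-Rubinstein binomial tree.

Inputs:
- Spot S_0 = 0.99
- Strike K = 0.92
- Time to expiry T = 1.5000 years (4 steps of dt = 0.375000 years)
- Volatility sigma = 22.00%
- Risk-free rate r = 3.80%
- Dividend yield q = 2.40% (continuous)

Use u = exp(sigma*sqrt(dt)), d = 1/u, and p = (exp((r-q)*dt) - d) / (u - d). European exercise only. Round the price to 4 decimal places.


dt = T/N = 0.375000
u = exp(sigma*sqrt(dt)) = 1.144219; d = 1/u = 0.873959
p = (exp((r-q)*dt) - d) / (u - d) = 0.485847
Discount per step: exp(-r*dt) = 0.985851
Stock lattice S(k, i) with i counting down-moves:
  k=0: S(0,0) = 0.9900
  k=1: S(1,0) = 1.1328; S(1,1) = 0.8652
  k=2: S(2,0) = 1.2961; S(2,1) = 0.9900; S(2,2) = 0.7562
  k=3: S(3,0) = 1.4831; S(3,1) = 1.1328; S(3,2) = 0.8652; S(3,3) = 0.6609
  k=4: S(4,0) = 1.6970; S(4,1) = 1.2961; S(4,2) = 0.9900; S(4,3) = 0.7562; S(4,4) = 0.5776
Terminal payoffs V(N, i) = max(K - S_T, 0):
  V(4,0) = 0.000000; V(4,1) = 0.000000; V(4,2) = 0.000000; V(4,3) = 0.163834; V(4,4) = 0.342437
Backward induction: V(k, i) = exp(-r*dt) * [p * V(k+1, i) + (1-p) * V(k+1, i+1)].
  V(3,0) = exp(-r*dt) * [p*0.000000 + (1-p)*0.000000] = 0.000000
  V(3,1) = exp(-r*dt) * [p*0.000000 + (1-p)*0.000000] = 0.000000
  V(3,2) = exp(-r*dt) * [p*0.000000 + (1-p)*0.163834] = 0.083044
  V(3,3) = exp(-r*dt) * [p*0.163834 + (1-p)*0.342437] = 0.252046
  V(2,0) = exp(-r*dt) * [p*0.000000 + (1-p)*0.000000] = 0.000000
  V(2,1) = exp(-r*dt) * [p*0.000000 + (1-p)*0.083044] = 0.042093
  V(2,2) = exp(-r*dt) * [p*0.083044 + (1-p)*0.252046] = 0.167532
  V(1,0) = exp(-r*dt) * [p*0.000000 + (1-p)*0.042093] = 0.021336
  V(1,1) = exp(-r*dt) * [p*0.042093 + (1-p)*0.167532] = 0.105080
  V(0,0) = exp(-r*dt) * [p*0.021336 + (1-p)*0.105080] = 0.063482

Answer: Price = V(0,0) = 0.0635


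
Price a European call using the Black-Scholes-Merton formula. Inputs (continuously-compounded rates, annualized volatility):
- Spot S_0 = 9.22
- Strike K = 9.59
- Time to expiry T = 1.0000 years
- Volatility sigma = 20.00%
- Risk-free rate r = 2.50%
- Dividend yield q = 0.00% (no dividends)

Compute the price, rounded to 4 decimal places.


Answer: Price = 0.6750

Derivation:
d1 = (ln(S/K) + (r - q + 0.5*sigma^2) * T) / (sigma * sqrt(T)) = 0.02827074
d2 = d1 - sigma * sqrt(T) = -0.17172926
exp(-rT) = 0.97530991; exp(-qT) = 1.00000000
C = S_0 * exp(-qT) * N(d1) - K * exp(-rT) * N(d2)
N(d1) = 0.51127689; N(d2) = 0.43182519
C = 9.2200 * 1.00000000 * 0.51127689 - 9.5900 * 0.97530991 * 0.43182519 = 0.6750


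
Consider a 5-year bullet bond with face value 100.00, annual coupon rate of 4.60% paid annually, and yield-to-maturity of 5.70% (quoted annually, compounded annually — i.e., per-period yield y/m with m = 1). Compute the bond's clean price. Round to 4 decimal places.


Coupon per period c = face * coupon_rate / m = 4.600000
Periods per year m = 1; per-period yield y/m = 0.057000
Number of cashflows N = 5
Cashflows (t years, CF_t, discount factor 1/(1+y/m)^(m*t), PV):
  t = 1.0000: CF_t = 4.600000, DF = 0.946074, PV = 4.351939
  t = 2.0000: CF_t = 4.600000, DF = 0.895056, PV = 4.117256
  t = 3.0000: CF_t = 4.600000, DF = 0.846789, PV = 3.895228
  t = 4.0000: CF_t = 4.600000, DF = 0.801125, PV = 3.685173
  t = 5.0000: CF_t = 104.600000, DF = 0.757923, PV = 79.278742
Price P = sum_t PV_t = 95.328338

Answer: Price = 95.3283


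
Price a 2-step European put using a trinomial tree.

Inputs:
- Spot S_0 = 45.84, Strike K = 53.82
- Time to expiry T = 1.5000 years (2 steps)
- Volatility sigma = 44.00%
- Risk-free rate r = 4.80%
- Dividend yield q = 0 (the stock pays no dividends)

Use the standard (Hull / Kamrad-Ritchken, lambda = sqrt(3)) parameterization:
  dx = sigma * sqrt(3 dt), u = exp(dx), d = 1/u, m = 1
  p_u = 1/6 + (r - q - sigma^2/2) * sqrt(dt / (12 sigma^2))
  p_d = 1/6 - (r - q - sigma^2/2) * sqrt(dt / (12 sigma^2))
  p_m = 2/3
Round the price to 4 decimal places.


Answer: Price = V(0,0) = 12.4297

Derivation:
dt = T/N = 0.750000; dx = sigma*sqrt(3*dt) = 0.660000
u = exp(dx) = 1.934792; d = 1/u = 0.516851
p_u = 0.138939, p_m = 0.666667, p_d = 0.194394
Discount per step: exp(-r*dt) = 0.964640
Stock lattice S(k, j) with j the centered position index:
  k=0: S(0,+0) = 45.8400
  k=1: S(1,-1) = 23.6925; S(1,+0) = 45.8400; S(1,+1) = 88.6909
  k=2: S(2,-2) = 12.2455; S(2,-1) = 23.6925; S(2,+0) = 45.8400; S(2,+1) = 88.6909; S(2,+2) = 171.5984
Terminal payoffs V(N, j) = max(K - S_T, 0):
  V(2,-2) = 41.574518; V(2,-1) = 30.127535; V(2,+0) = 7.980000; V(2,+1) = 0.000000; V(2,+2) = 0.000000
Backward induction: V(k, j) = exp(-r*dt) * [p_u * V(k+1, j+1) + p_m * V(k+1, j) + p_d * V(k+1, j-1)]
  V(1,-1) = exp(-r*dt) * [p_u*7.980000 + p_m*30.127535 + p_d*41.574518] = 28.240417
  V(1,+0) = exp(-r*dt) * [p_u*0.000000 + p_m*7.980000 + p_d*30.127535] = 10.781409
  V(1,+1) = exp(-r*dt) * [p_u*0.000000 + p_m*0.000000 + p_d*7.980000] = 1.496411
  V(0,+0) = exp(-r*dt) * [p_u*1.496411 + p_m*10.781409 + p_d*28.240417] = 12.429662


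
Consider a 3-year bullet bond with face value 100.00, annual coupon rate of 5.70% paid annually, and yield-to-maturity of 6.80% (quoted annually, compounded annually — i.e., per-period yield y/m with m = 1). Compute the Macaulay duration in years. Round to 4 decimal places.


Coupon per period c = face * coupon_rate / m = 5.700000
Periods per year m = 1; per-period yield y/m = 0.068000
Number of cashflows N = 3
Cashflows (t years, CF_t, discount factor 1/(1+y/m)^(m*t), PV):
  t = 1.0000: CF_t = 5.700000, DF = 0.936330, PV = 5.337079
  t = 2.0000: CF_t = 5.700000, DF = 0.876713, PV = 4.997265
  t = 3.0000: CF_t = 105.700000, DF = 0.820892, PV = 86.768328
Price P = sum_t PV_t = 97.102671
Macaulay numerator sum_t t * PV_t:
  t * PV_t at t = 1.0000: 5.337079
  t * PV_t at t = 2.0000: 9.994529
  t * PV_t at t = 3.0000: 260.304984
Macaulay duration D = (sum_t t * PV_t) / P = 275.636592 / 97.102671 = 2.838610

Answer: Macaulay duration = 2.8386 years


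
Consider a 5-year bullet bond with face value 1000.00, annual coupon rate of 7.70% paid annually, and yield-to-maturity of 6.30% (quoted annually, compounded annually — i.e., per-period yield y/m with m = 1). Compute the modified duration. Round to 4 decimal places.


Coupon per period c = face * coupon_rate / m = 77.000000
Periods per year m = 1; per-period yield y/m = 0.063000
Number of cashflows N = 5
Cashflows (t years, CF_t, discount factor 1/(1+y/m)^(m*t), PV):
  t = 1.0000: CF_t = 77.000000, DF = 0.940734, PV = 72.436500
  t = 2.0000: CF_t = 77.000000, DF = 0.884980, PV = 68.143462
  t = 3.0000: CF_t = 77.000000, DF = 0.832531, PV = 64.104856
  t = 4.0000: CF_t = 77.000000, DF = 0.783190, PV = 60.305603
  t = 5.0000: CF_t = 1077.000000, DF = 0.736773, PV = 793.504476
Price P = sum_t PV_t = 1058.494898
First compute Macaulay numerator sum_t t * PV_t:
  t * PV_t at t = 1.0000: 72.436500
  t * PV_t at t = 2.0000: 136.286925
  t * PV_t at t = 3.0000: 192.314569
  t * PV_t at t = 4.0000: 241.222414
  t * PV_t at t = 5.0000: 3967.522378
Macaulay duration D = 4609.782786 / 1058.494898 = 4.355035
Modified duration = D / (1 + y/m) = 4.355035 / (1 + 0.063000) = 4.096929

Answer: Modified duration = 4.0969


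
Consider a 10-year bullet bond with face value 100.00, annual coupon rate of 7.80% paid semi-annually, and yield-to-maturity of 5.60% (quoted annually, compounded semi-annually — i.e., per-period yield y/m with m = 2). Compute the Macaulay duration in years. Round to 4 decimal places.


Answer: Macaulay duration = 7.3621 years

Derivation:
Coupon per period c = face * coupon_rate / m = 3.900000
Periods per year m = 2; per-period yield y/m = 0.028000
Number of cashflows N = 20
Cashflows (t years, CF_t, discount factor 1/(1+y/m)^(m*t), PV):
  t = 0.5000: CF_t = 3.900000, DF = 0.972763, PV = 3.793774
  t = 1.0000: CF_t = 3.900000, DF = 0.946267, PV = 3.690442
  t = 1.5000: CF_t = 3.900000, DF = 0.920493, PV = 3.589924
  t = 2.0000: CF_t = 3.900000, DF = 0.895422, PV = 3.492144
  t = 2.5000: CF_t = 3.900000, DF = 0.871033, PV = 3.397027
  t = 3.0000: CF_t = 3.900000, DF = 0.847308, PV = 3.304501
  t = 3.5000: CF_t = 3.900000, DF = 0.824230, PV = 3.214495
  t = 4.0000: CF_t = 3.900000, DF = 0.801780, PV = 3.126941
  t = 4.5000: CF_t = 3.900000, DF = 0.779941, PV = 3.041771
  t = 5.0000: CF_t = 3.900000, DF = 0.758698, PV = 2.958922
  t = 5.5000: CF_t = 3.900000, DF = 0.738033, PV = 2.878328
  t = 6.0000: CF_t = 3.900000, DF = 0.717931, PV = 2.799930
  t = 6.5000: CF_t = 3.900000, DF = 0.698376, PV = 2.723668
  t = 7.0000: CF_t = 3.900000, DF = 0.679354, PV = 2.649482
  t = 7.5000: CF_t = 3.900000, DF = 0.660851, PV = 2.577317
  t = 8.0000: CF_t = 3.900000, DF = 0.642851, PV = 2.507118
  t = 8.5000: CF_t = 3.900000, DF = 0.625341, PV = 2.438831
  t = 9.0000: CF_t = 3.900000, DF = 0.608309, PV = 2.372403
  t = 9.5000: CF_t = 3.900000, DF = 0.591740, PV = 2.307785
  t = 10.0000: CF_t = 103.900000, DF = 0.575622, PV = 59.807170
Price P = sum_t PV_t = 116.671976
Macaulay numerator sum_t t * PV_t:
  t * PV_t at t = 0.5000: 1.896887
  t * PV_t at t = 1.0000: 3.690442
  t * PV_t at t = 1.5000: 5.384886
  t * PV_t at t = 2.0000: 6.984288
  t * PV_t at t = 2.5000: 8.492568
  t * PV_t at t = 3.0000: 9.913504
  t * PV_t at t = 3.5000: 11.250734
  t * PV_t at t = 4.0000: 12.507764
  t * PV_t at t = 4.5000: 13.687971
  t * PV_t at t = 5.0000: 14.794608
  t * PV_t at t = 5.5000: 15.830806
  t * PV_t at t = 6.0000: 16.799582
  t * PV_t at t = 6.5000: 17.703840
  t * PV_t at t = 7.0000: 18.546375
  t * PV_t at t = 7.5000: 19.329880
  t * PV_t at t = 8.0000: 20.056944
  t * PV_t at t = 8.5000: 20.730061
  t * PV_t at t = 9.0000: 21.351631
  t * PV_t at t = 9.5000: 21.923962
  t * PV_t at t = 10.0000: 598.071702
Macaulay duration D = (sum_t t * PV_t) / P = 858.948436 / 116.671976 = 7.362080


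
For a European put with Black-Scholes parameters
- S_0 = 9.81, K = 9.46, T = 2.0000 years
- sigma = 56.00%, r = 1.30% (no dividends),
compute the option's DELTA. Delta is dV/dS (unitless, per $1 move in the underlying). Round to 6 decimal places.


d1 = 0.4746831693; d2 = -0.3172764256
phi(d1) = 0.3564359963; exp(-qT) = 1.0000000000; exp(-rT) = 0.9743350896
N(-d1) = 0.3175064080
Delta = -exp(-qT) * N(-d1) = -1.0000000000 * 0.3175064080 = -0.317506

Answer: Delta = -0.317506


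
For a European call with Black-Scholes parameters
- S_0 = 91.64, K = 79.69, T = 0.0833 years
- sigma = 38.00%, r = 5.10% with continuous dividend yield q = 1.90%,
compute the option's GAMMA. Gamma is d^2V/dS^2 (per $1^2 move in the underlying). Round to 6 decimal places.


Answer: Gamma = 0.015865

Derivation:
d1 = 1.3531264042; d2 = 1.2434517946
phi(d1) = 0.1597070521; exp(-qT) = 0.9984185518; exp(-rT) = 0.9957607113
Gamma = exp(-qT) * phi(d1) / (S * sigma * sqrt(T)) = 0.9984185518 * 0.1597070521 / (91.6400 * 0.3800 * 0.2886173938) = 0.015865


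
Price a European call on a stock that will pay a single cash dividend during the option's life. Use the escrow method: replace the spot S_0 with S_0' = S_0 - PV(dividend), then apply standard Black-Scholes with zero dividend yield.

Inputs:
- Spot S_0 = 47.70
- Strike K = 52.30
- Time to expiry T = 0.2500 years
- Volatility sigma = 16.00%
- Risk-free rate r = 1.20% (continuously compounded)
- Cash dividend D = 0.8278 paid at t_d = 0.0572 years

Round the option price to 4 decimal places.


PV(D) = D * exp(-r * t_d) = 0.8278 * 0.99931384 = 0.82723199
S_0' = S_0 - PV(D) = 47.7000 - 0.82723199 = 46.87276801
d1 = (ln(S_0'/K) + (r + sigma^2/2)*T) / (sigma*sqrt(T)) = -1.29199380
d2 = d1 - sigma*sqrt(T) = -1.37199380
exp(-rT) = 0.99700450
N(d1) = 0.09817965; N(d2) = 0.08503268
C = S_0' * N(d1) - K * exp(-rT) * N(d2) = 46.87276801 * 0.09817965 - 52.3000 * 0.99700450 * 0.08503268 = 0.1681

Answer: Price = 0.1681


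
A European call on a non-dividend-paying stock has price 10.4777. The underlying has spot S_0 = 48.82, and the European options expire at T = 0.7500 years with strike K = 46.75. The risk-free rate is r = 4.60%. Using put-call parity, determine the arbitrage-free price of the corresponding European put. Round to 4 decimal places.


Answer: Put price = 6.8223

Derivation:
Put-call parity: C - P = S_0 * exp(-qT) - K * exp(-rT).
S_0 * exp(-qT) = 48.8200 * 1.00000000 = 48.82000000
K * exp(-rT) = 46.7500 * 0.96608834 = 45.16462988
P = C - S*exp(-qT) + K*exp(-rT)
P = 10.4777 - 48.82000000 + 45.16462988 = 6.8223


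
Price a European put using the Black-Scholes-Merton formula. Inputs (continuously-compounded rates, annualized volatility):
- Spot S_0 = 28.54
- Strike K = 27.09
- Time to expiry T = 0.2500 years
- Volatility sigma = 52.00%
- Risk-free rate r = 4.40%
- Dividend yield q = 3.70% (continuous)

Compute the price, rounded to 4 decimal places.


Answer: Price = 2.1669

Derivation:
d1 = (ln(S/K) + (r - q + 0.5*sigma^2) * T) / (sigma * sqrt(T)) = 0.33727675
d2 = d1 - sigma * sqrt(T) = 0.07727675
exp(-rT) = 0.98906028; exp(-qT) = 0.99079265
P = K * exp(-rT) * N(-d2) - S_0 * exp(-qT) * N(-d1)
N(-d1) = 0.36795414; N(-d2) = 0.46920169
P = 27.0900 * 0.98906028 * 0.46920169 - 28.5400 * 0.99079265 * 0.36795414 = 2.1669


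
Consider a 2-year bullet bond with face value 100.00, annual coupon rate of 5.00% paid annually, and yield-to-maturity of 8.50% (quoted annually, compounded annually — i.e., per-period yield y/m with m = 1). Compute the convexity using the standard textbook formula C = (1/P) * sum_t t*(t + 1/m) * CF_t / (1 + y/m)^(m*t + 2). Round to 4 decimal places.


Coupon per period c = face * coupon_rate / m = 5.000000
Periods per year m = 1; per-period yield y/m = 0.085000
Number of cashflows N = 2
Cashflows (t years, CF_t, discount factor 1/(1+y/m)^(m*t), PV):
  t = 1.0000: CF_t = 5.000000, DF = 0.921659, PV = 4.608295
  t = 2.0000: CF_t = 105.000000, DF = 0.849455, PV = 89.192805
Price P = sum_t PV_t = 93.801100
Convexity numerator sum_t t*(t + 1/m) * CF_t / (1+y/m)^(m*t + 2):
  t = 1.0000: term = 7.829081
  t = 2.0000: term = 454.591799
Convexity = (1/P) * sum = 462.420880 / 93.801100 = 4.929802

Answer: Convexity = 4.9298


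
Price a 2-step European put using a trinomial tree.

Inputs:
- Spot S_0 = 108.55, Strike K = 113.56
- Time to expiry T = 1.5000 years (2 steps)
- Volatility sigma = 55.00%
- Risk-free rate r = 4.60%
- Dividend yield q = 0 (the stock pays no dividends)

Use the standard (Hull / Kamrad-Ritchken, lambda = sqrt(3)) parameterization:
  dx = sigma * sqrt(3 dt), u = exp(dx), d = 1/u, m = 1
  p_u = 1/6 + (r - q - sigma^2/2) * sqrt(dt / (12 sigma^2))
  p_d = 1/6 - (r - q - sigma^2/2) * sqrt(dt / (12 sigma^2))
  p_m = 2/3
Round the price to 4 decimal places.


dt = T/N = 0.750000; dx = sigma*sqrt(3*dt) = 0.825000
u = exp(dx) = 2.281881; d = 1/u = 0.438235
p_u = 0.118826, p_m = 0.666667, p_d = 0.214508
Discount per step: exp(-r*dt) = 0.966088
Stock lattice S(k, j) with j the centered position index:
  k=0: S(0,+0) = 108.5500
  k=1: S(1,-1) = 47.5704; S(1,+0) = 108.5500; S(1,+1) = 247.6982
  k=2: S(2,-2) = 20.8470; S(2,-1) = 47.5704; S(2,+0) = 108.5500; S(2,+1) = 247.6982; S(2,+2) = 565.2177
Terminal payoffs V(N, j) = max(K - S_T, 0):
  V(2,-2) = 92.712982; V(2,-1) = 65.989592; V(2,+0) = 5.010000; V(2,+1) = 0.000000; V(2,+2) = 0.000000
Backward induction: V(k, j) = exp(-r*dt) * [p_u * V(k+1, j+1) + p_m * V(k+1, j) + p_d * V(k+1, j-1)]
  V(1,-1) = exp(-r*dt) * [p_u*5.010000 + p_m*65.989592 + p_d*92.712982] = 62.289526
  V(1,+0) = exp(-r*dt) * [p_u*0.000000 + p_m*5.010000 + p_d*65.989592] = 16.901974
  V(1,+1) = exp(-r*dt) * [p_u*0.000000 + p_m*0.000000 + p_d*5.010000] = 1.038239
  V(0,+0) = exp(-r*dt) * [p_u*1.038239 + p_m*16.901974 + p_d*62.289526] = 23.913514

Answer: Price = V(0,0) = 23.9135


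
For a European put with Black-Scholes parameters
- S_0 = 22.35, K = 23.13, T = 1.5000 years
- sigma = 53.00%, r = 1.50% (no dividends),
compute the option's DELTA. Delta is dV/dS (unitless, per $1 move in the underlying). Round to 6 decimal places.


d1 = 0.3063723865; d2 = -0.3427423953
phi(d1) = 0.3806516781; exp(-qT) = 1.0000000000; exp(-rT) = 0.9777512372
N(-d1) = 0.3796605653
Delta = -exp(-qT) * N(-d1) = -1.0000000000 * 0.3796605653 = -0.379661

Answer: Delta = -0.379661


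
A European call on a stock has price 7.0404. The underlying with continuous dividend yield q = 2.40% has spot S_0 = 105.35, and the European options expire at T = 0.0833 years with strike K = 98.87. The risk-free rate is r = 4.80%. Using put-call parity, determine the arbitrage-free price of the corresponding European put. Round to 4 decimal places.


Answer: Put price = 0.3763

Derivation:
Put-call parity: C - P = S_0 * exp(-qT) - K * exp(-rT).
S_0 * exp(-qT) = 105.3500 * 0.99800280 = 105.13959467
K * exp(-rT) = 98.8700 * 0.99600958 = 98.47546747
P = C - S*exp(-qT) + K*exp(-rT)
P = 7.0404 - 105.13959467 + 98.47546747 = 0.3763


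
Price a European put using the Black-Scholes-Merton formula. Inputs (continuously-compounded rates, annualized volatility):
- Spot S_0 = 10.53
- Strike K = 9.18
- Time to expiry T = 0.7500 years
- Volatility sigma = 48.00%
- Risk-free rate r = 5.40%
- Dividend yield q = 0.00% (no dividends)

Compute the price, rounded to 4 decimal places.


d1 = (ln(S/K) + (r - q + 0.5*sigma^2) * T) / (sigma * sqrt(T)) = 0.63532856
d2 = d1 - sigma * sqrt(T) = 0.21963636
exp(-rT) = 0.96030916; exp(-qT) = 1.00000000
P = K * exp(-rT) * N(-d2) - S_0 * exp(-qT) * N(-d1)
N(-d1) = 0.26260708; N(-d2) = 0.41307718
P = 9.1800 * 0.96030916 * 0.41307718 - 10.5300 * 1.00000000 * 0.26260708 = 0.8763

Answer: Price = 0.8763


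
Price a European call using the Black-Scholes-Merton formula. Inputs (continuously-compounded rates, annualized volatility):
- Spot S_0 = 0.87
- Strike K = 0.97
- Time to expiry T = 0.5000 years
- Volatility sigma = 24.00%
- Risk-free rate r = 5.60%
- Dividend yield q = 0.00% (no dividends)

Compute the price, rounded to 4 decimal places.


d1 = (ln(S/K) + (r - q + 0.5*sigma^2) * T) / (sigma * sqrt(T)) = -0.39128260
d2 = d1 - sigma * sqrt(T) = -0.56098823
exp(-rT) = 0.97238837; exp(-qT) = 1.00000000
C = S_0 * exp(-qT) * N(d1) - K * exp(-rT) * N(d2)
N(d1) = 0.34779418; N(d2) = 0.28740278
C = 0.8700 * 1.00000000 * 0.34779418 - 0.9700 * 0.97238837 * 0.28740278 = 0.0315

Answer: Price = 0.0315


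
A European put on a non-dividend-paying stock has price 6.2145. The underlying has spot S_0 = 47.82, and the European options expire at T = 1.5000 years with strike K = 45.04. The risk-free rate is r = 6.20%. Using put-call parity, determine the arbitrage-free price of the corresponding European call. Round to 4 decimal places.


Answer: Call price = 12.9943

Derivation:
Put-call parity: C - P = S_0 * exp(-qT) - K * exp(-rT).
S_0 * exp(-qT) = 47.8200 * 1.00000000 = 47.82000000
K * exp(-rT) = 45.0400 * 0.91119350 = 41.04015525
C = P + S*exp(-qT) - K*exp(-rT)
C = 6.2145 + 47.82000000 - 41.04015525 = 12.9943


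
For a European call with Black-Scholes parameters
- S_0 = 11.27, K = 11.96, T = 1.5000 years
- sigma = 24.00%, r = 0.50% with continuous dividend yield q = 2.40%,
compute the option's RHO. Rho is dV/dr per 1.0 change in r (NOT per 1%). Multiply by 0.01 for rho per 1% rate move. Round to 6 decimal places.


Answer: Rho = 5.836182

Derivation:
d1 = -0.1521521663; d2 = -0.4460909354
phi(d1) = 0.3943510904; exp(-qT) = 0.9646402935; exp(-rT) = 0.9925280548
N(d2) = 0.3277657802
Rho = K*T*exp(-rT)*N(d2) = 11.9600 * 1.5000 * 0.9925280548 * 0.3277657802 = 5.836182


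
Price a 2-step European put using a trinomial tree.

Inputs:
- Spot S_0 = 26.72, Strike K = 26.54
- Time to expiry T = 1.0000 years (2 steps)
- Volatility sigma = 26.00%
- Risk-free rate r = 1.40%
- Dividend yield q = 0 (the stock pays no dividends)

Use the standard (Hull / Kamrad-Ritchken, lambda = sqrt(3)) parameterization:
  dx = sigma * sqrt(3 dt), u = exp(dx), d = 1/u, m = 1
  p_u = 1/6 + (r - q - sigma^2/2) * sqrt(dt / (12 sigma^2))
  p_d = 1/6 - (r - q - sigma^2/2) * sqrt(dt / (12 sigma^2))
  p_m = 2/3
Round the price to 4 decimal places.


Answer: Price = V(0,0) = 2.1088

Derivation:
dt = T/N = 0.500000; dx = sigma*sqrt(3*dt) = 0.318434
u = exp(dx) = 1.374972; d = 1/u = 0.727287
p_u = 0.151122, p_m = 0.666667, p_d = 0.182212
Discount per step: exp(-r*dt) = 0.993024
Stock lattice S(k, j) with j the centered position index:
  k=0: S(0,+0) = 26.7200
  k=1: S(1,-1) = 19.4331; S(1,+0) = 26.7200; S(1,+1) = 36.7393
  k=2: S(2,-2) = 14.1335; S(2,-1) = 19.4331; S(2,+0) = 26.7200; S(2,+1) = 36.7393; S(2,+2) = 50.5155
Terminal payoffs V(N, j) = max(K - S_T, 0):
  V(2,-2) = 12.406540; V(2,-1) = 7.106883; V(2,+0) = 0.000000; V(2,+1) = 0.000000; V(2,+2) = 0.000000
Backward induction: V(k, j) = exp(-r*dt) * [p_u * V(k+1, j+1) + p_m * V(k+1, j) + p_d * V(k+1, j-1)]
  V(1,-1) = exp(-r*dt) * [p_u*0.000000 + p_m*7.106883 + p_d*12.406540] = 6.949718
  V(1,+0) = exp(-r*dt) * [p_u*0.000000 + p_m*0.000000 + p_d*7.106883] = 1.285923
  V(1,+1) = exp(-r*dt) * [p_u*0.000000 + p_m*0.000000 + p_d*0.000000] = 0.000000
  V(0,+0) = exp(-r*dt) * [p_u*0.000000 + p_m*1.285923 + p_d*6.949718] = 2.108787


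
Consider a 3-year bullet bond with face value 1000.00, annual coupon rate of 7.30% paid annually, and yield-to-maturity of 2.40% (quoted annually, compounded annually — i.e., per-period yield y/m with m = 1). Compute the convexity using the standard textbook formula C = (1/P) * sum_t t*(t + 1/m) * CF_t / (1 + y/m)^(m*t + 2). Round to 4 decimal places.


Coupon per period c = face * coupon_rate / m = 73.000000
Periods per year m = 1; per-period yield y/m = 0.024000
Number of cashflows N = 3
Cashflows (t years, CF_t, discount factor 1/(1+y/m)^(m*t), PV):
  t = 1.0000: CF_t = 73.000000, DF = 0.976562, PV = 71.289062
  t = 2.0000: CF_t = 73.000000, DF = 0.953674, PV = 69.618225
  t = 3.0000: CF_t = 1073.000000, DF = 0.931323, PV = 999.309123
Price P = sum_t PV_t = 1140.216410
Convexity numerator sum_t t*(t + 1/m) * CF_t / (1+y/m)^(m*t + 2):
  t = 1.0000: term = 135.973096
  t = 2.0000: term = 398.358679
  t = 3.0000: term = 11436.185332
Convexity = (1/P) * sum = 11970.517107 / 1140.216410 = 10.498461

Answer: Convexity = 10.4985


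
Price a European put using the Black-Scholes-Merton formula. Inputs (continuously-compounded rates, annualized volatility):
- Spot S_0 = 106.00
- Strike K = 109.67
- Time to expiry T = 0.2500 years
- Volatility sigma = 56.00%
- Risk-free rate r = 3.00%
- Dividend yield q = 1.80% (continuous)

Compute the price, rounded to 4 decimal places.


Answer: Price = 13.6702

Derivation:
d1 = (ln(S/K) + (r - q + 0.5*sigma^2) * T) / (sigma * sqrt(T)) = 0.02915442
d2 = d1 - sigma * sqrt(T) = -0.25084558
exp(-rT) = 0.99252805; exp(-qT) = 0.99551011
P = K * exp(-rT) * N(-d2) - S_0 * exp(-qT) * N(-d1)
N(-d1) = 0.48837072; N(-d2) = 0.59903325
P = 109.6700 * 0.99252805 * 0.59903325 - 106.0000 * 0.99551011 * 0.48837072 = 13.6702


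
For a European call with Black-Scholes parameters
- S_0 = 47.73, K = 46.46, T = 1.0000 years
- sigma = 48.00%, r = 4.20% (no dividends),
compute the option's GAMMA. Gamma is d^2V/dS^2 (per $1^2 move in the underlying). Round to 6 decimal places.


d1 = 0.3836841743; d2 = -0.0963158257
phi(d1) = 0.3706321173; exp(-qT) = 1.0000000000; exp(-rT) = 0.9588697806
Gamma = exp(-qT) * phi(d1) / (S * sigma * sqrt(T)) = 1.0000000000 * 0.3706321173 / (47.7300 * 0.4800 * 1.0000000000) = 0.016177

Answer: Gamma = 0.016177


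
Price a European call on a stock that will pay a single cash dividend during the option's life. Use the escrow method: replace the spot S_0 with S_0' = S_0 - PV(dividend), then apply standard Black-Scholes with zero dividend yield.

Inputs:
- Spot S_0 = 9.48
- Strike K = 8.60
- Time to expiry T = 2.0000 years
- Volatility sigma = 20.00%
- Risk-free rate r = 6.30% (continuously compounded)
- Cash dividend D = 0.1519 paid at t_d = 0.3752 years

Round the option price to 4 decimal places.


Answer: Price = 2.0686

Derivation:
PV(D) = D * exp(-r * t_d) = 0.1519 * 0.97663958 = 0.14835155
S_0' = S_0 - PV(D) = 9.4800 - 0.14835155 = 9.33164845
d1 = (ln(S_0'/K) + (r + sigma^2/2)*T) / (sigma*sqrt(T)) = 0.87557313
d2 = d1 - sigma*sqrt(T) = 0.59273042
exp(-rT) = 0.88161485
N(d1) = 0.80936893; N(d2) = 0.72331921
C = S_0' * N(d1) - K * exp(-rT) * N(d2) = 9.33164845 * 0.80936893 - 8.6000 * 0.88161485 * 0.72331921 = 2.0686


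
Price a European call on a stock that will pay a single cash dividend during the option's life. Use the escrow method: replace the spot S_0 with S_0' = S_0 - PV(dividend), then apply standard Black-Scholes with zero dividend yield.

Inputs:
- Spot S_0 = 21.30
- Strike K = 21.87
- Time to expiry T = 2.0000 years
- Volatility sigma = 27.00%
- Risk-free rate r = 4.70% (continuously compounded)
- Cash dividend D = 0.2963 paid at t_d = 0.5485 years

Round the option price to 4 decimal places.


Answer: Price = 3.6800

Derivation:
PV(D) = D * exp(-r * t_d) = 0.2963 * 0.97454995 = 0.28875915
S_0' = S_0 - PV(D) = 21.3000 - 0.28875915 = 21.01124085
d1 = (ln(S_0'/K) + (r + sigma^2/2)*T) / (sigma*sqrt(T)) = 0.33218760
d2 = d1 - sigma*sqrt(T) = -0.04965006
exp(-rT) = 0.91028276
N(d1) = 0.63012620; N(d2) = 0.48020063
C = S_0' * N(d1) - K * exp(-rT) * N(d2) = 21.01124085 * 0.63012620 - 21.8700 * 0.91028276 * 0.48020063 = 3.6800


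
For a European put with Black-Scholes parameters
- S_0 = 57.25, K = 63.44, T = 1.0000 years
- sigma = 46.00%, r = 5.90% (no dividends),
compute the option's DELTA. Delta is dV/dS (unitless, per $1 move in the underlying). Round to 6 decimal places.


Answer: Delta = -0.446278

Derivation:
d1 = 0.1350718807; d2 = -0.3249281193
phi(d1) = 0.3953195951; exp(-qT) = 1.0000000000; exp(-rT) = 0.9427067692
N(-d1) = 0.4462775212
Delta = -exp(-qT) * N(-d1) = -1.0000000000 * 0.4462775212 = -0.446278


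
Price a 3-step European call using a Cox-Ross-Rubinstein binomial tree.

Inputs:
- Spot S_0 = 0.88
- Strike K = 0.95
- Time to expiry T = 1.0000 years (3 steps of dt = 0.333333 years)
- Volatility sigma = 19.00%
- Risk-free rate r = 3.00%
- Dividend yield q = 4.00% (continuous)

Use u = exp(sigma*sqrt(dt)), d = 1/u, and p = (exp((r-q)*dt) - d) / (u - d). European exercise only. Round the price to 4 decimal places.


dt = T/N = 0.333333
u = exp(sigma*sqrt(dt)) = 1.115939; d = 1/u = 0.896106
p = (exp((r-q)*dt) - d) / (u - d) = 0.457466
Discount per step: exp(-r*dt) = 0.990050
Stock lattice S(k, i) with i counting down-moves:
  k=0: S(0,0) = 0.8800
  k=1: S(1,0) = 0.9820; S(1,1) = 0.7886
  k=2: S(2,0) = 1.0959; S(2,1) = 0.8800; S(2,2) = 0.7066
  k=3: S(3,0) = 1.2229; S(3,1) = 0.9820; S(3,2) = 0.7886; S(3,3) = 0.6332
Terminal payoffs V(N, i) = max(S_T - K, 0):
  V(3,0) = 0.272938; V(3,1) = 0.032027; V(3,2) = 0.000000; V(3,3) = 0.000000
Backward induction: V(k, i) = exp(-r*dt) * [p * V(k+1, i) + (1-p) * V(k+1, i+1)].
  V(2,0) = exp(-r*dt) * [p*0.272938 + (1-p)*0.032027] = 0.140820
  V(2,1) = exp(-r*dt) * [p*0.032027 + (1-p)*0.000000] = 0.014505
  V(2,2) = exp(-r*dt) * [p*0.000000 + (1-p)*0.000000] = 0.000000
  V(1,0) = exp(-r*dt) * [p*0.140820 + (1-p)*0.014505] = 0.071571
  V(1,1) = exp(-r*dt) * [p*0.014505 + (1-p)*0.000000] = 0.006570
  V(0,0) = exp(-r*dt) * [p*0.071571 + (1-p)*0.006570] = 0.035944

Answer: Price = V(0,0) = 0.0359


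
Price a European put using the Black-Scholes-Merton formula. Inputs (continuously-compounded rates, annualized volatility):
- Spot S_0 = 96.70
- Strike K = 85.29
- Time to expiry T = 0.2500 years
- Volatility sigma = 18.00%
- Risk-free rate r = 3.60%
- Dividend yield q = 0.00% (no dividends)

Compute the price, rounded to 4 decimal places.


d1 = (ln(S/K) + (r - q + 0.5*sigma^2) * T) / (sigma * sqrt(T)) = 1.54006876
d2 = d1 - sigma * sqrt(T) = 1.45006876
exp(-rT) = 0.99104038; exp(-qT) = 1.00000000
P = K * exp(-rT) * N(-d2) - S_0 * exp(-qT) * N(-d1)
N(-d1) = 0.06177180; N(-d2) = 0.07351967
P = 85.2900 * 0.99104038 * 0.07351967 - 96.7000 * 1.00000000 * 0.06177180 = 0.2410

Answer: Price = 0.2410


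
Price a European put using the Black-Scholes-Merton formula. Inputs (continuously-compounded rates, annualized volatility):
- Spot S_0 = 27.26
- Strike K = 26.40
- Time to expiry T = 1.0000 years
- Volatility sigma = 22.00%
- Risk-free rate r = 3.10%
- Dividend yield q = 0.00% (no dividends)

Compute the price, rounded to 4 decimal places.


Answer: Price = 1.5759

Derivation:
d1 = (ln(S/K) + (r - q + 0.5*sigma^2) * T) / (sigma * sqrt(T)) = 0.39662007
d2 = d1 - sigma * sqrt(T) = 0.17662007
exp(-rT) = 0.96947557; exp(-qT) = 1.00000000
P = K * exp(-rT) * N(-d2) - S_0 * exp(-qT) * N(-d1)
N(-d1) = 0.34582382; N(-d2) = 0.42990341
P = 26.4000 * 0.96947557 * 0.42990341 - 27.2600 * 1.00000000 * 0.34582382 = 1.5759


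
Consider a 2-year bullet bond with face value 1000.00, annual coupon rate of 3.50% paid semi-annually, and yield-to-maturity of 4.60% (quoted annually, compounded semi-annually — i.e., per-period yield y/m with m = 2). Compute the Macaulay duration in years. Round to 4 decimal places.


Answer: Macaulay duration = 1.9484 years

Derivation:
Coupon per period c = face * coupon_rate / m = 17.500000
Periods per year m = 2; per-period yield y/m = 0.023000
Number of cashflows N = 4
Cashflows (t years, CF_t, discount factor 1/(1+y/m)^(m*t), PV):
  t = 0.5000: CF_t = 17.500000, DF = 0.977517, PV = 17.106549
  t = 1.0000: CF_t = 17.500000, DF = 0.955540, PV = 16.721945
  t = 1.5000: CF_t = 17.500000, DF = 0.934056, PV = 16.345987
  t = 2.0000: CF_t = 1017.500000, DF = 0.913056, PV = 929.034588
Price P = sum_t PV_t = 979.209069
Macaulay numerator sum_t t * PV_t:
  t * PV_t at t = 0.5000: 8.553275
  t * PV_t at t = 1.0000: 16.721945
  t * PV_t at t = 1.5000: 24.518980
  t * PV_t at t = 2.0000: 1858.069176
Macaulay duration D = (sum_t t * PV_t) / P = 1907.863376 / 979.209069 = 1.948372


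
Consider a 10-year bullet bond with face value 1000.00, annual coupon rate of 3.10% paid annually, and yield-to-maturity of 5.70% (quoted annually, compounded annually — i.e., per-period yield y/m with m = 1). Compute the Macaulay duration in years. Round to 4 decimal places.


Answer: Macaulay duration = 8.5770 years

Derivation:
Coupon per period c = face * coupon_rate / m = 31.000000
Periods per year m = 1; per-period yield y/m = 0.057000
Number of cashflows N = 10
Cashflows (t years, CF_t, discount factor 1/(1+y/m)^(m*t), PV):
  t = 1.0000: CF_t = 31.000000, DF = 0.946074, PV = 29.328288
  t = 2.0000: CF_t = 31.000000, DF = 0.895056, PV = 27.746724
  t = 3.0000: CF_t = 31.000000, DF = 0.846789, PV = 26.250449
  t = 4.0000: CF_t = 31.000000, DF = 0.801125, PV = 24.834862
  t = 5.0000: CF_t = 31.000000, DF = 0.757923, PV = 23.495612
  t = 6.0000: CF_t = 31.000000, DF = 0.717051, PV = 22.228583
  t = 7.0000: CF_t = 31.000000, DF = 0.678383, PV = 21.029879
  t = 8.0000: CF_t = 31.000000, DF = 0.641801, PV = 19.895818
  t = 9.0000: CF_t = 31.000000, DF = 0.607191, PV = 18.822912
  t = 10.0000: CF_t = 1031.000000, DF = 0.574447, PV = 592.255077
Price P = sum_t PV_t = 805.888203
Macaulay numerator sum_t t * PV_t:
  t * PV_t at t = 1.0000: 29.328288
  t * PV_t at t = 2.0000: 55.493449
  t * PV_t at t = 3.0000: 78.751346
  t * PV_t at t = 4.0000: 99.339447
  t * PV_t at t = 5.0000: 117.478059
  t * PV_t at t = 6.0000: 133.371495
  t * PV_t at t = 7.0000: 147.209156
  t * PV_t at t = 8.0000: 159.166542
  t * PV_t at t = 9.0000: 169.406207
  t * PV_t at t = 10.0000: 5922.550768
Macaulay duration D = (sum_t t * PV_t) / P = 6912.094757 / 805.888203 = 8.576990


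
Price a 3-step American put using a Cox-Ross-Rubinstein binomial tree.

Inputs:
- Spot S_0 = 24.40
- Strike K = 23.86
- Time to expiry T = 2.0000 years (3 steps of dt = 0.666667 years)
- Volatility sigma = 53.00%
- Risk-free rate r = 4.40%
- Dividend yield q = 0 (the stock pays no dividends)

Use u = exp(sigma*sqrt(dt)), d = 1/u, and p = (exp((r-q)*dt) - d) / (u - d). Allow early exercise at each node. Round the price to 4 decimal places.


dt = T/N = 0.666667
u = exp(sigma*sqrt(dt)) = 1.541480; d = 1/u = 0.648727
p = (exp((r-q)*dt) - d) / (u - d) = 0.426815
Discount per step: exp(-r*dt) = 0.971093
Stock lattice S(k, i) with i counting down-moves:
  k=0: S(0,0) = 24.4000
  k=1: S(1,0) = 37.6121; S(1,1) = 15.8289
  k=2: S(2,0) = 57.9783; S(2,1) = 24.4000; S(2,2) = 10.2687
  k=3: S(3,0) = 89.3725; S(3,1) = 37.6121; S(3,2) = 15.8289; S(3,3) = 6.6616
Terminal payoffs V(N, i) = max(K - S_T, 0):
  V(3,0) = 0.000000; V(3,1) = 0.000000; V(3,2) = 8.031059; V(3,3) = 17.198441
Backward induction: V(k, i) = exp(-r*dt) * [p * V(k+1, i) + (1-p) * V(k+1, i+1)]; then take max(V_cont, immediate exercise) for American.
  V(2,0) = exp(-r*dt) * [p*0.000000 + (1-p)*0.000000] = 0.000000; exercise = 0.000000; V(2,0) = max -> 0.000000
  V(2,1) = exp(-r*dt) * [p*0.000000 + (1-p)*8.031059] = 4.470212; exercise = 0.000000; V(2,1) = max -> 4.470212
  V(2,2) = exp(-r*dt) * [p*8.031059 + (1-p)*17.198441] = 12.901610; exercise = 13.591338; V(2,2) = max -> 13.591338
  V(1,0) = exp(-r*dt) * [p*0.000000 + (1-p)*4.470212] = 2.488189; exercise = 0.000000; V(1,0) = max -> 2.488189
  V(1,1) = exp(-r*dt) * [p*4.470212 + (1-p)*13.591338] = 9.417950; exercise = 8.031059; V(1,1) = max -> 9.417950
  V(0,0) = exp(-r*dt) * [p*2.488189 + (1-p)*9.417950] = 6.273475; exercise = 0.000000; V(0,0) = max -> 6.273475

Answer: Price = V(0,0) = 6.2735


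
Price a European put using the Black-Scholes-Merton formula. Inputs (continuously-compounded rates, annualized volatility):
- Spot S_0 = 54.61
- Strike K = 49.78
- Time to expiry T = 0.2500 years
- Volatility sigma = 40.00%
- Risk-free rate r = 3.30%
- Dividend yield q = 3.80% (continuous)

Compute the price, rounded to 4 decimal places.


d1 = (ln(S/K) + (r - q + 0.5*sigma^2) * T) / (sigma * sqrt(T)) = 0.55676860
d2 = d1 - sigma * sqrt(T) = 0.35676860
exp(-rT) = 0.99178394; exp(-qT) = 0.99054498
P = K * exp(-rT) * N(-d2) - S_0 * exp(-qT) * N(-d1)
N(-d1) = 0.28884277; N(-d2) = 0.36063252
P = 49.7800 * 0.99178394 * 0.36063252 - 54.6100 * 0.99054498 * 0.28884277 = 2.1802

Answer: Price = 2.1802


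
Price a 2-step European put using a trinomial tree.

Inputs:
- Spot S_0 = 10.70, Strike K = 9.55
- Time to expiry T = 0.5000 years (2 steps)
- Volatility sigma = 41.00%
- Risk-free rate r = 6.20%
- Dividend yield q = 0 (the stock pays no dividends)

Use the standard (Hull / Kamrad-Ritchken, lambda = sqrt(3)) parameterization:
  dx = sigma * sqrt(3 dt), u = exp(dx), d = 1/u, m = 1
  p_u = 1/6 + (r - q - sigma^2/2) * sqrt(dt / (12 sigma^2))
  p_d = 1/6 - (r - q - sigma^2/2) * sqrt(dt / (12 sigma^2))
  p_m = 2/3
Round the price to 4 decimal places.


Answer: Price = V(0,0) = 0.5883

Derivation:
dt = T/N = 0.250000; dx = sigma*sqrt(3*dt) = 0.355070
u = exp(dx) = 1.426281; d = 1/u = 0.701124
p_u = 0.158904, p_m = 0.666667, p_d = 0.174429
Discount per step: exp(-r*dt) = 0.984620
Stock lattice S(k, j) with j the centered position index:
  k=0: S(0,+0) = 10.7000
  k=1: S(1,-1) = 7.5020; S(1,+0) = 10.7000; S(1,+1) = 15.2612
  k=2: S(2,-2) = 5.2599; S(2,-1) = 7.5020; S(2,+0) = 10.7000; S(2,+1) = 15.2612; S(2,+2) = 21.7668
Terminal payoffs V(N, j) = max(K - S_T, 0):
  V(2,-2) = 4.290148; V(2,-1) = 2.047972; V(2,+0) = 0.000000; V(2,+1) = 0.000000; V(2,+2) = 0.000000
Backward induction: V(k, j) = exp(-r*dt) * [p_u * V(k+1, j+1) + p_m * V(k+1, j) + p_d * V(k+1, j-1)]
  V(1,-1) = exp(-r*dt) * [p_u*0.000000 + p_m*2.047972 + p_d*4.290148] = 2.081133
  V(1,+0) = exp(-r*dt) * [p_u*0.000000 + p_m*0.000000 + p_d*2.047972] = 0.351732
  V(1,+1) = exp(-r*dt) * [p_u*0.000000 + p_m*0.000000 + p_d*0.000000] = 0.000000
  V(0,+0) = exp(-r*dt) * [p_u*0.000000 + p_m*0.351732 + p_d*2.081133] = 0.588309


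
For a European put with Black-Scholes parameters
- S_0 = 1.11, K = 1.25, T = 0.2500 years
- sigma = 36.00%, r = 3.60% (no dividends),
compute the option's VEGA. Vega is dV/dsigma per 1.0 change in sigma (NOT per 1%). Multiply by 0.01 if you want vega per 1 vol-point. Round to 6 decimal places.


Answer: Vega = 0.193423

Derivation:
d1 = -0.5199085333; d2 = -0.6999085333
phi(d1) = 0.3485090869; exp(-qT) = 1.0000000000; exp(-rT) = 0.9910403788
Vega = S * exp(-qT) * phi(d1) * sqrt(T) = 1.1100 * 1.0000000000 * 0.3485090869 * 0.5000000000 = 0.193423


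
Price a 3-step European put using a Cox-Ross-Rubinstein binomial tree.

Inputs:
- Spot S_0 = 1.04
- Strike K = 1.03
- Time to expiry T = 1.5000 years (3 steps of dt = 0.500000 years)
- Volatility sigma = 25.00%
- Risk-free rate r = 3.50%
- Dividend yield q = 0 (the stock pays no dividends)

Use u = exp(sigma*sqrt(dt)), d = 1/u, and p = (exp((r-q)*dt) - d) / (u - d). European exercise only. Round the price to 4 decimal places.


dt = T/N = 0.500000
u = exp(sigma*sqrt(dt)) = 1.193365; d = 1/u = 0.837967
p = (exp((r-q)*dt) - d) / (u - d) = 0.505595
Discount per step: exp(-r*dt) = 0.982652
Stock lattice S(k, i) with i counting down-moves:
  k=0: S(0,0) = 1.0400
  k=1: S(1,0) = 1.2411; S(1,1) = 0.8715
  k=2: S(2,0) = 1.4811; S(2,1) = 1.0400; S(2,2) = 0.7303
  k=3: S(3,0) = 1.7675; S(3,1) = 1.2411; S(3,2) = 0.8715; S(3,3) = 0.6119
Terminal payoffs V(N, i) = max(K - S_T, 0):
  V(3,0) = 0.000000; V(3,1) = 0.000000; V(3,2) = 0.158514; V(3,3) = 0.418053
Backward induction: V(k, i) = exp(-r*dt) * [p * V(k+1, i) + (1-p) * V(k+1, i+1)].
  V(2,0) = exp(-r*dt) * [p*0.000000 + (1-p)*0.000000] = 0.000000
  V(2,1) = exp(-r*dt) * [p*0.000000 + (1-p)*0.158514] = 0.077011
  V(2,2) = exp(-r*dt) * [p*0.158514 + (1-p)*0.418053] = 0.281856
  V(1,0) = exp(-r*dt) * [p*0.000000 + (1-p)*0.077011] = 0.037414
  V(1,1) = exp(-r*dt) * [p*0.077011 + (1-p)*0.281856] = 0.175194
  V(0,0) = exp(-r*dt) * [p*0.037414 + (1-p)*0.175194] = 0.103703

Answer: Price = V(0,0) = 0.1037


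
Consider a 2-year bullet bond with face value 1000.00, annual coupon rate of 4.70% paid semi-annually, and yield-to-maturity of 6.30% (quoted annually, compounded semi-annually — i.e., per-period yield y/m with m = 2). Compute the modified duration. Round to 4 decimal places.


Answer: Modified duration = 1.8720

Derivation:
Coupon per period c = face * coupon_rate / m = 23.500000
Periods per year m = 2; per-period yield y/m = 0.031500
Number of cashflows N = 4
Cashflows (t years, CF_t, discount factor 1/(1+y/m)^(m*t), PV):
  t = 0.5000: CF_t = 23.500000, DF = 0.969462, PV = 22.782356
  t = 1.0000: CF_t = 23.500000, DF = 0.939856, PV = 22.086627
  t = 1.5000: CF_t = 23.500000, DF = 0.911155, PV = 21.412144
  t = 2.0000: CF_t = 1023.500000, DF = 0.883330, PV = 904.088443
Price P = sum_t PV_t = 970.369571
First compute Macaulay numerator sum_t t * PV_t:
  t * PV_t at t = 0.5000: 11.391178
  t * PV_t at t = 1.0000: 22.086627
  t * PV_t at t = 1.5000: 32.118217
  t * PV_t at t = 2.0000: 1808.176886
Macaulay duration D = 1873.772908 / 970.369571 = 1.930989
Modified duration = D / (1 + y/m) = 1.930989 / (1 + 0.031500) = 1.872020


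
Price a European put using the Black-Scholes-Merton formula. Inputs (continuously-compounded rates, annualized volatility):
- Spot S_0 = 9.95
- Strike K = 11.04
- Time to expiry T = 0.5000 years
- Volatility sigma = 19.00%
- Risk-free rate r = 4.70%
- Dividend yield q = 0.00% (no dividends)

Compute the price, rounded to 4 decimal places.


Answer: Price = 1.0685

Derivation:
d1 = (ln(S/K) + (r - q + 0.5*sigma^2) * T) / (sigma * sqrt(T)) = -0.53165118
d2 = d1 - sigma * sqrt(T) = -0.66600147
exp(-rT) = 0.97677397; exp(-qT) = 1.00000000
P = K * exp(-rT) * N(-d2) - S_0 * exp(-qT) * N(-d1)
N(-d1) = 0.70251620; N(-d2) = 0.74729492
P = 11.0400 * 0.97677397 * 0.74729492 - 9.9500 * 1.00000000 * 0.70251620 = 1.0685
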